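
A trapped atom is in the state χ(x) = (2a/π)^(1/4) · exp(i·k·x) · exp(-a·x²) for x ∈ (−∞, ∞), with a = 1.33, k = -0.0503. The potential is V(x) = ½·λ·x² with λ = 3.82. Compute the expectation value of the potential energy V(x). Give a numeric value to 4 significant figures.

⟨V⟩ = ∫ V(x)·|χ|² dx.
Gaussian moments: ∫x^(2j)·e^(−2ax²) dx = (2j−1)!!/(4a)^j · √(π/(2a)), odd powers integrate to 0; here √(π/(2a)) = 1.0868.
⟨V⟩ = 0.35902.

0.3590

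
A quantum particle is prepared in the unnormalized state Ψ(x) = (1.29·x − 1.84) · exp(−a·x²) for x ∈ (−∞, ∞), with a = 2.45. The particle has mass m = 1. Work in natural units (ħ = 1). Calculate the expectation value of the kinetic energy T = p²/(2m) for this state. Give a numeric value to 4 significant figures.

1.342

T = −(ħ²/2m) d²/dx², so ⟨T⟩ = −(ħ²/2m) ∫ Ψ*·Ψ'' dx / ∫|Ψ|² dx; with m = 1.
Expand each integrand as polynomial × e^(−2ax²) and use ∫x^(2j)·e^(−2ax²) dx = (2j−1)!!/(4a)^j · √(π/(2a)), odd powers → 0; here √(π/(2a)) = 0.80071. Differentiate with the product rule, d/dx e^(−ax²) = −2ax·e^(−ax²).
State is unnormalized: ∫|Ψ|² dx = 2.8469, and ∫Ψ*·(−ħ²/2m · Ψ'') dx = 3.8205, so ⟨T⟩ = 3.8205 / 2.8469.
⟨T⟩ = 1.3420.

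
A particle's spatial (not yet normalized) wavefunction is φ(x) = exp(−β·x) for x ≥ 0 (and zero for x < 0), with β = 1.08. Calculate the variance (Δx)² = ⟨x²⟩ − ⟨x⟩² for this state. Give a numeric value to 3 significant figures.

0.214

Compute ⟨x⟩ and ⟨x²⟩ separately, then (Δx)² = ⟨x²⟩ − ⟨x⟩².
Every integrand reduces to terms xʲ·e^(−2βx) on [0, ∞); use ∫₀^∞ xʲ·e^(−2βx) dx = j!/(2β)^(j+1).
Normalization: ∫|φ|² dx = 0.46296.
⟨x⟩ = 0.46296 and ⟨x²⟩ = 0.42867.
(Δx)² = 0.42867 − (0.46296)² = 0.21433.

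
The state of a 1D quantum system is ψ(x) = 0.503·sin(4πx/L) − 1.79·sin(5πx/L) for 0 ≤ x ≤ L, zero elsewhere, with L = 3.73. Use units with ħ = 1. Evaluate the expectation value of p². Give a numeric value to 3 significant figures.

17.3

p² ψ = −ħ² d²ψ/dx²; ⟨p²⟩ = −ħ² ∫ ψ*·ψ'' dx / ∫|ψ|² dx.
d²/dx² sin(jπx/L) = −(jπ/L)²·sin(jπx/L); on 0 ≤ x ≤ L, ∫sin²(jπx/L) dx = L/2 and ∫sin(jπx/L)·sin(lπx/L) dx = 0 for j ≠ l, so only diagonal terms survive in ∫|ψ|² and ∫ψ·ψ″; ∫ψ·ψ′ dx = [ψ²/2] between the walls = 0.
State is unnormalized: ∫|ψ|² dx = 6.4475, and ∫ψ*·(−ħ² ψ'') dx = 111.33, so ⟨p²⟩ = 111.33 / 6.4475.
⟨p²⟩ = 17.267.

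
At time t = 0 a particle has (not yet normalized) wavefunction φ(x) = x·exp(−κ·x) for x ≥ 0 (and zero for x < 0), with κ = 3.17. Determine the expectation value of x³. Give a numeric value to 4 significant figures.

⟨x³⟩ = ∫ x³·|φ|² dx / ∫|φ|² dx (integrals over the domain).
Every integrand reduces to terms xʲ·e^(−2κx) on [0, ∞); use ∫₀^∞ xʲ·e^(−2κx) dx = j!/(2κ)^(j+1).
State is unnormalized: ∫|φ|² dx = 0.0078481, and ∫φ*·x³·φ dx = 0.0018478, so ⟨x³⟩ = 0.0018478 / 0.0078481.
⟨x³⟩ = 0.23544.

0.2354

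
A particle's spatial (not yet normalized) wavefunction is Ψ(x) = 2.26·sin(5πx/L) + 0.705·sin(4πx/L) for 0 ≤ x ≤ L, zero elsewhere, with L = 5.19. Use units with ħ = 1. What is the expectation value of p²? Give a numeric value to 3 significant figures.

p² Ψ = −ħ² d²Ψ/dx²; ⟨p²⟩ = −ħ² ∫ Ψ*·Ψ'' dx / ∫|Ψ|² dx.
d²/dx² sin(jπx/L) = −(jπ/L)²·sin(jπx/L); on 0 ≤ x ≤ L, ∫sin²(jπx/L) dx = L/2 and ∫sin(jπx/L)·sin(lπx/L) dx = 0 for j ≠ l, so only diagonal terms survive in ∫|Ψ|² and ∫Ψ·Ψ″; ∫Ψ·Ψ′ dx = [Ψ²/2] between the walls = 0.
State is unnormalized: ∫|Ψ|² dx = 14.544, and ∫Ψ*·(−ħ² Ψ'') dx = 128.97, so ⟨p²⟩ = 128.97 / 14.544.
⟨p²⟩ = 8.8678.

8.87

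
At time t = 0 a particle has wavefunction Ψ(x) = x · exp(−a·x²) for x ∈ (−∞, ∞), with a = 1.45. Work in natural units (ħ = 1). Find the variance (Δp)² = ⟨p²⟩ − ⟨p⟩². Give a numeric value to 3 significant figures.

Compute ⟨p⟩ and ⟨p²⟩ separately; (Δp)² = ⟨p²⟩ − ⟨p⟩².
Expand each integrand as polynomial × e^(−2ax²) and use ∫x^(2j)·e^(−2ax²) dx = (2j−1)!!/(4a)^j · √(π/(2a)), odd powers → 0; here √(π/(2a)) = 1.0408. Differentiate with the product rule, d/dx e^(−ax²) = −2ax·e^(−ax²).
Normalization: ∫|Ψ|² dx = 0.17945.
⟨p⟩ = 0.0000 and ⟨p²⟩ = 4.3500.
(Δp)² = 4.3500 − (0.0000)² = 4.3500.

4.35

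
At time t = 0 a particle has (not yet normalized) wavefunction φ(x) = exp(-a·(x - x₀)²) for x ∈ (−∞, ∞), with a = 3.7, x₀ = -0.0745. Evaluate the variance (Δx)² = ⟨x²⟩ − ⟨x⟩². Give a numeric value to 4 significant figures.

0.06757

Compute ⟨x⟩ and ⟨x²⟩ separately, then (Δx)² = ⟨x²⟩ − ⟨x⟩².
Gaussian moments (u = x − x₀): ∫u^(2j)·e^(−2au²) du = (2j−1)!!/(4a)^j · √(π/(2a)), odd powers integrate to 0; here √(π/(2a)) = 0.65157.
Normalization: ∫|φ|² dx = 0.65157.
⟨x⟩ = -0.074500 and ⟨x²⟩ = 0.073118.
(Δx)² = 0.073118 − (-0.074500)² = 0.067568.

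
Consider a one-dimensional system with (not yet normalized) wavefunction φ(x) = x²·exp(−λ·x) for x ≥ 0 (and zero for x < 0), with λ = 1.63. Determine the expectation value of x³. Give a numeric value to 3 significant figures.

⟨x³⟩ = ∫ x³·|φ|² dx / ∫|φ|² dx (integrals over the domain).
Every integrand reduces to terms xʲ·e^(−2λx) on [0, ∞); use ∫₀^∞ xʲ·e^(−2λx) dx = j!/(2λ)^(j+1).
State is unnormalized: ∫|φ|² dx = 0.065181, and ∫φ*·x³·φ dx = 0.39508, so ⟨x³⟩ = 0.39508 / 0.065181.
⟨x³⟩ = 6.0613.

6.06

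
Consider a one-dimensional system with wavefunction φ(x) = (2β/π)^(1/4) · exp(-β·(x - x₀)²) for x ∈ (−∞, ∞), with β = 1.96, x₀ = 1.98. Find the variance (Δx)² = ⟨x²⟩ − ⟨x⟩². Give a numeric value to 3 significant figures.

0.128

Compute ⟨x⟩ and ⟨x²⟩ separately, then (Δx)² = ⟨x²⟩ − ⟨x⟩².
Gaussian moments (u = x − x₀): ∫u^(2j)·e^(−2βu²) du = (2j−1)!!/(4β)^j · √(π/(2β)), odd powers integrate to 0; here √(π/(2β)) = 0.89522.
⟨x⟩ = 1.9800 and ⟨x²⟩ = 4.0480.
(Δx)² = 4.0480 − (1.9800)² = 0.12755.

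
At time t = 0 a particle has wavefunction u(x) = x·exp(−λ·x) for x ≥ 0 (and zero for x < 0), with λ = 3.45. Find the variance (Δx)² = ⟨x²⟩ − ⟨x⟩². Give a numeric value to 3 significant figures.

Compute ⟨x⟩ and ⟨x²⟩ separately, then (Δx)² = ⟨x²⟩ − ⟨x⟩².
Every integrand reduces to terms xʲ·e^(−2λx) on [0, ∞); use ∫₀^∞ xʲ·e^(−2λx) dx = j!/(2λ)^(j+1).
Normalization: ∫|u|² dx = 0.0060881.
⟨x⟩ = 0.43478 and ⟨x²⟩ = 0.25205.
(Δx)² = 0.25205 − (0.43478)² = 0.063012.

0.0630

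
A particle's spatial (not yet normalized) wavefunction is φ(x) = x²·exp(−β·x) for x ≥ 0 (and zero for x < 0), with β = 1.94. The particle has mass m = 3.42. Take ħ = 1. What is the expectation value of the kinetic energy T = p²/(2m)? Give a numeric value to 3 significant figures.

0.183

T = −(ħ²/2m) d²/dx², so ⟨T⟩ = −(ħ²/2m) ∫ φ*·φ'' dx / ∫|φ|² dx; with m = 3.42.
Differentiate x²·exp(−β·x) with the product rule; every integrand then reduces to terms xʲ·e^(−2βx) on [0, ∞), with ∫₀^∞ xʲ·e^(−2βx) dx = j!/(2β)^(j+1).
State is unnormalized: ∫|φ|² dx = 0.027293, and ∫φ*·(−ħ²/2m · φ'') dx = 0.0050059, so ⟨T⟩ = 0.0050059 / 0.027293.
⟨T⟩ = 0.18341.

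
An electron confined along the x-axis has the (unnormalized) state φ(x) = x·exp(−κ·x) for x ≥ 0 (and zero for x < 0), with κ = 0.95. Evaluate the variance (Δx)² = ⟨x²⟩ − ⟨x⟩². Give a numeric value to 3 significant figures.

0.831

Compute ⟨x⟩ and ⟨x²⟩ separately, then (Δx)² = ⟨x²⟩ − ⟨x⟩².
Every integrand reduces to terms xʲ·e^(−2κx) on [0, ∞); use ∫₀^∞ xʲ·e^(−2κx) dx = j!/(2κ)^(j+1).
Normalization: ∫|φ|² dx = 0.29159.
⟨x⟩ = 1.5789 and ⟨x²⟩ = 3.3241.
(Δx)² = 3.3241 − (1.5789)² = 0.83102.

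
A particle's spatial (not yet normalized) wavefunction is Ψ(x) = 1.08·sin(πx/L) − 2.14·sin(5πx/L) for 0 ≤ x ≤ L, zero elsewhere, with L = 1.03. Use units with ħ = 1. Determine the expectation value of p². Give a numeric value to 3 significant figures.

187.

p² Ψ = −ħ² d²Ψ/dx²; ⟨p²⟩ = −ħ² ∫ Ψ*·Ψ'' dx / ∫|Ψ|² dx.
d²/dx² sin(jπx/L) = −(jπ/L)²·sin(jπx/L); on 0 ≤ x ≤ L, ∫sin²(jπx/L) dx = L/2 and ∫sin(jπx/L)·sin(lπx/L) dx = 0 for j ≠ l, so only diagonal terms survive in ∫|Ψ|² and ∫Ψ·Ψ″; ∫Ψ·Ψ′ dx = [Ψ²/2] between the walls = 0.
State is unnormalized: ∫|Ψ|² dx = 2.9592, and ∫Ψ*·(−ħ² Ψ'') dx = 554.12, so ⟨p²⟩ = 554.12 / 2.9592.
⟨p²⟩ = 187.25.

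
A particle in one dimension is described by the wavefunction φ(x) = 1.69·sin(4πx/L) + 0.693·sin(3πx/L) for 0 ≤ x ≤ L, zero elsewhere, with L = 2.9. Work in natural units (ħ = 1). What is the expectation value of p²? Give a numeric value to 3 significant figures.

17.6

p² φ = −ħ² d²φ/dx²; ⟨p²⟩ = −ħ² ∫ φ*·φ'' dx / ∫|φ|² dx.
d²/dx² sin(jπx/L) = −(jπ/L)²·sin(jπx/L); on 0 ≤ x ≤ L, ∫sin²(jπx/L) dx = L/2 and ∫sin(jπx/L)·sin(lπx/L) dx = 0 for j ≠ l, so only diagonal terms survive in ∫|φ|² and ∫φ·φ″; ∫φ·φ′ dx = [φ²/2] between the walls = 0.
State is unnormalized: ∫|φ|² dx = 4.8377, and ∫φ*·(−ħ² φ'') dx = 85.117, so ⟨p²⟩ = 85.117 / 4.8377.
⟨p²⟩ = 17.594.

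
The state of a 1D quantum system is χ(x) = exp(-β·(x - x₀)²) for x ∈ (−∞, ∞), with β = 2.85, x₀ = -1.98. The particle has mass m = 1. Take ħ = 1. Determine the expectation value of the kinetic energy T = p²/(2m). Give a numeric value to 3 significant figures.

T = −(ħ²/2m) d²/dx², so ⟨T⟩ = −(ħ²/2m) ∫ χ*·χ'' dx / ∫|χ|² dx; with m = 1.
Gaussian moments (u = x − x₀): ∫u^(2j)·e^(−2βu²) du = (2j−1)!!/(4β)^j · √(π/(2β)), odd powers integrate to 0; here √(π/(2β)) = 0.74240. Derivatives: d/dx e^(−βu²) = −2βu·e^(−βu²), d²/dx² e^(−βu²) = (4β²u² − 2β)·e^(−βu²).
State is unnormalized: ∫|χ|² dx = 0.74240, and ∫χ*·(−ħ²/2m · χ'') dx = 1.0579, so ⟨T⟩ = 1.0579 / 0.74240.
⟨T⟩ = 1.4250.

1.43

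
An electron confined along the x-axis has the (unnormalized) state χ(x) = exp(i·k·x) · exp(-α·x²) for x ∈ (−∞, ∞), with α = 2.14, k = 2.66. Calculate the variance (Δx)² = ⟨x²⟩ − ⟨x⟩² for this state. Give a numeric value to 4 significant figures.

0.1168

Compute ⟨x⟩ and ⟨x²⟩ separately, then (Δx)² = ⟨x²⟩ − ⟨x⟩².
Gaussian moments: ∫x^(2j)·e^(−2αx²) dx = (2j−1)!!/(4α)^j · √(π/(2α)), odd powers integrate to 0; here √(π/(2α)) = 0.85675.
Normalization: ∫|χ|² dx = 0.85675.
⟨x⟩ = 0.0000 and ⟨x²⟩ = 0.11682.
(Δx)² = 0.11682 − (0.0000)² = 0.11682.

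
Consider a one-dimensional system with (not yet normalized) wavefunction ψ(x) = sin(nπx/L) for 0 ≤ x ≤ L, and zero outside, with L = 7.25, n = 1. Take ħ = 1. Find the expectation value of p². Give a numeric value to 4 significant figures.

0.1878

p² ψ = −ħ² d²ψ/dx²; ⟨p²⟩ = −ħ² ∫ ψ*·ψ'' dx / ∫|ψ|² dx.
d/dx sin(nπx/L) = (nπ/L)·cos(nπx/L) and d²/dx² sin(nπx/L) = −(nπ/L)²·sin(nπx/L); on 0 ≤ x ≤ L, ∫sin²(nπx/L) dx = L/2 and ∫sin(nπx/L)·cos(nπx/L) dx = 0.
State is unnormalized: ∫|ψ|² dx = 3.6250, and ∫ψ*·(−ħ² ψ'') dx = 0.68066, so ⟨p²⟩ = 0.68066 / 3.6250.
⟨p²⟩ = 0.18777.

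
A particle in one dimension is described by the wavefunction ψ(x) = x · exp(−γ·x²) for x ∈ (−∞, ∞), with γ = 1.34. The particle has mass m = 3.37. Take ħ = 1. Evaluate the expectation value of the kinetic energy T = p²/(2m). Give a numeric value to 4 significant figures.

0.5964

T = −(ħ²/2m) d²/dx², so ⟨T⟩ = −(ħ²/2m) ∫ ψ*·ψ'' dx / ∫|ψ|² dx; with m = 3.37.
Expand each integrand as polynomial × e^(−2γx²) and use ∫x^(2j)·e^(−2γx²) dx = (2j−1)!!/(4γ)^j · √(π/(2γ)), odd powers → 0; here √(π/(2γ)) = 1.0827. Differentiate with the product rule, d/dx e^(−γx²) = −2γx·e^(−γx²).
State is unnormalized: ∫|ψ|² dx = 0.20200, and ∫ψ*·(−ħ²/2m · ψ'') dx = 0.12048, so ⟨T⟩ = 0.12048 / 0.20200.
⟨T⟩ = 0.59644.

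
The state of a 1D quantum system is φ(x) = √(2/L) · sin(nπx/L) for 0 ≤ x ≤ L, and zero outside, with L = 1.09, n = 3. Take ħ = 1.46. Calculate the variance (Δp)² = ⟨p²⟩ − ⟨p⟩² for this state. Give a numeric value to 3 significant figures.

Compute ⟨p⟩ and ⟨p²⟩ separately; (Δp)² = ⟨p²⟩ − ⟨p⟩².
d/dx sin(nπx/L) = (nπ/L)·cos(nπx/L) and d²/dx² sin(nπx/L) = −(nπ/L)²·sin(nπx/L); on 0 ≤ x ≤ L, ∫sin²(nπx/L) dx = L/2 and ∫sin(nπx/L)·cos(nπx/L) dx = 0.
⟨p⟩ = 0.0000 and ⟨p²⟩ = 159.37.
(Δp)² = 159.37 − (0.0000)² = 159.37.

159.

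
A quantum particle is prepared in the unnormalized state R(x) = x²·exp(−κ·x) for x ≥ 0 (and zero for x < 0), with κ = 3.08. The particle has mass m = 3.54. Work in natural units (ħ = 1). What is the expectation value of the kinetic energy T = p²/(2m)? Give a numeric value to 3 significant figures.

0.447

T = −(ħ²/2m) d²/dx², so ⟨T⟩ = −(ħ²/2m) ∫ R*·R'' dx / ∫|R|² dx; with m = 3.54.
Differentiate x²·exp(−κ·x) with the product rule; every integrand then reduces to terms xʲ·e^(−2κx) on [0, ∞), with ∫₀^∞ xʲ·e^(−2κx) dx = j!/(2κ)^(j+1).
State is unnormalized: ∫|R|² dx = 0.0027059, and ∫R*·(−ħ²/2m · R'') dx = 0.0012085, so ⟨T⟩ = 0.0012085 / 0.0027059.
⟨T⟩ = 0.44663.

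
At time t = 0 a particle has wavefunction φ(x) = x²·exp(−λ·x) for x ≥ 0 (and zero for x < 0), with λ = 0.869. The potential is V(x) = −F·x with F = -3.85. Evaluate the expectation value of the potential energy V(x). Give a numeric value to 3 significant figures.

⟨V⟩ = ∫ V(x)·|φ|² dx / ∫|φ|² dx.
Every integrand reduces to terms xʲ·e^(−2λx) on [0, ∞); use ∫₀^∞ xʲ·e^(−2λx) dx = j!/(2λ)^(j+1).
State is unnormalized: ∫|φ|² dx = 1.5134, and ∫φ*·V(x)·φ dx = 16.763, so ⟨V⟩ = 16.763 / 1.5134.
⟨V⟩ = 11.076.

11.1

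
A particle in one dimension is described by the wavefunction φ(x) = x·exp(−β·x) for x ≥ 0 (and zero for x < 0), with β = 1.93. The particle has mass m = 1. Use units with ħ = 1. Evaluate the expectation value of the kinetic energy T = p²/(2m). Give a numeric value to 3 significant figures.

1.86

T = −(ħ²/2m) d²/dx², so ⟨T⟩ = −(ħ²/2m) ∫ φ*·φ'' dx / ∫|φ|² dx; with m = 1.
Differentiate x·exp(−β·x) with the product rule; every integrand then reduces to terms xʲ·e^(−2βx) on [0, ∞), with ∫₀^∞ xʲ·e^(−2βx) dx = j!/(2β)^(j+1).
State is unnormalized: ∫|φ|² dx = 0.034775, and ∫φ*·(−ħ²/2m · φ'') dx = 0.064767, so ⟨T⟩ = 0.064767 / 0.034775.
⟨T⟩ = 1.8625.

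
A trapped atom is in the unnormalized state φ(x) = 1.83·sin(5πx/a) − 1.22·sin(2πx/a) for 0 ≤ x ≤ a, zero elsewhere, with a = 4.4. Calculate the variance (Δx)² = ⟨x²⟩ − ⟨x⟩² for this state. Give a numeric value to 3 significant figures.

Compute ⟨x⟩ and ⟨x²⟩ separately, then (Δx)² = ⟨x²⟩ − ⟨x⟩².
On 0 ≤ x ≤ a (j ≠ l): ∫sin²(jπx/a) dx = a/2, ∫sin(jπx/a)·sin(lπx/a) dx = 0; diagonal moments ∫x·sin²(jπx/a) dx = a²/4, ∫x²·sin²(jπx/a) dx = a³·(1/6 − 1/(4j²π²)); cross terms ∫x·sin(jπx/a)·sin(lπx/a) dx = 0 for j + l even and −4jla²/(π²(j² − l²)²) for j + l odd, ∫x²·sin(jπx/a)·sin(lπx/a) dx = (−1)^(j+l)·4jla³/(π²(j² − l²)²); higher powers the same way via product-to-sum and parts.
Normalization: ∫|φ|² dx = 10.642.
⟨x⟩ = 2.2747 and ⟨x²⟩ = 6.6792.
(Δx)² = 6.6792 − (2.2747)² = 1.5052.

1.51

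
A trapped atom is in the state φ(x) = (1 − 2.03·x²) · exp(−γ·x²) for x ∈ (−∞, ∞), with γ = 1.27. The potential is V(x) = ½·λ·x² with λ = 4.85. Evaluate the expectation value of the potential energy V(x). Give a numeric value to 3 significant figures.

⟨V⟩ = ∫ V(x)·|φ|² dx / ∫|φ|² dx.
Expand each integrand as polynomial × e^(−2γx²) and use ∫x^(2j)·e^(−2γx²) dx = (2j−1)!!/(4γ)^j · √(π/(2γ)), odd powers → 0; here √(π/(2γ)) = 1.1121.
State is unnormalized: ∫|φ|² dx = 0.75608, and ∫φ*·V(x)·φ dx = 0.52964, so ⟨V⟩ = 0.52964 / 0.75608.
⟨V⟩ = 0.70051.

0.701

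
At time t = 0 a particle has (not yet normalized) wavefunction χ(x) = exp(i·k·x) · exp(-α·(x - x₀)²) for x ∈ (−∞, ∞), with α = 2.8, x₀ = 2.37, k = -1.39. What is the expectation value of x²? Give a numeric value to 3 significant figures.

5.71

⟨x²⟩ = ∫ x²·|χ|² dx / ∫|χ|² dx (integrals over the domain).
Gaussian moments (u = x − x₀): ∫u^(2j)·e^(−2αu²) du = (2j−1)!!/(4α)^j · √(π/(2α)), odd powers integrate to 0; here √(π/(2α)) = 0.74900.
State is unnormalized: ∫|χ|² dx = 0.74900, and ∫χ*·x²·χ dx = 4.2739, so ⟨x²⟩ = 4.2739 / 0.74900.
⟨x²⟩ = 5.7062.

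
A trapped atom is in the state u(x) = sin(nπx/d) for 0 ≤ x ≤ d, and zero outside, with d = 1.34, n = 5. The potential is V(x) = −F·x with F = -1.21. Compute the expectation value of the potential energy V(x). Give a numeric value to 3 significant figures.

⟨V⟩ = ∫ V(x)·|u|² dx / ∫|u|² dx.
With sin²θ = (1 − cos2θ)/2 on 0 ≤ x ≤ d: ∫sin²(nπx/d) dx = d/2, ∫x·sin²(nπx/d) dx = d²/4, ∫x²·sin²(nπx/d) dx = d³·(1/6 − 1/(4n²π²)); higher powers xᵏ the same way, integrating xᵏ·cos(2nπx/d) by parts.
State is unnormalized: ∫|u|² dx = 0.67000, and ∫u*·V(x)·u dx = 0.54317, so ⟨V⟩ = 0.54317 / 0.67000.
⟨V⟩ = 0.81070.

0.811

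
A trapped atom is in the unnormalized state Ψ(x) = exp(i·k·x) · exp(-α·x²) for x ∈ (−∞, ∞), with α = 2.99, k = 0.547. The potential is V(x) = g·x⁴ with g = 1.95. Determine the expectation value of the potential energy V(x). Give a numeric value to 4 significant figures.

⟨V⟩ = ∫ V(x)·|Ψ|² dx / ∫|Ψ|² dx.
Gaussian moments: ∫x^(2j)·e^(−2αx²) dx = (2j−1)!!/(4α)^j · √(π/(2α)), odd powers integrate to 0; here √(π/(2α)) = 0.72481.
State is unnormalized: ∫|Ψ|² dx = 0.72481, and ∫Ψ*·V(x)·Ψ dx = 0.029643, so ⟨V⟩ = 0.029643 / 0.72481.
⟨V⟩ = 0.040897.

0.04090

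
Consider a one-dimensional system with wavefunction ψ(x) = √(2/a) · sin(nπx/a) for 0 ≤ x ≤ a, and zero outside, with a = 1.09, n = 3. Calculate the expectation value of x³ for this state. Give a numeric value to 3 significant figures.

⟨x³⟩ = ∫ x³·|ψ|² dx (integrals over the domain).
With sin²θ = (1 − cos2θ)/2 on 0 ≤ x ≤ a: ∫sin²(nπx/a) dx = a/2, ∫x·sin²(nπx/a) dx = a²/4, ∫x²·sin²(nπx/a) dx = a³·(1/6 − 1/(4n²π²)); higher powers xᵏ the same way, integrating xᵏ·cos(2nπx/a) by parts.
⟨x³⟩ = 0.31282.

0.313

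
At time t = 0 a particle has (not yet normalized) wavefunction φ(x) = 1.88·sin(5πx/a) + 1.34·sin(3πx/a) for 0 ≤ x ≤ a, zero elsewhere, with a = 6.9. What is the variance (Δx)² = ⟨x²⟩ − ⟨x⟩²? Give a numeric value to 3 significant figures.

Compute ⟨x⟩ and ⟨x²⟩ separately, then (Δx)² = ⟨x²⟩ − ⟨x⟩².
On 0 ≤ x ≤ a (j ≠ l): ∫sin²(jπx/a) dx = a/2, ∫sin(jπx/a)·sin(lπx/a) dx = 0; diagonal moments ∫x·sin²(jπx/a) dx = a²/4, ∫x²·sin²(jπx/a) dx = a³·(1/6 − 1/(4j²π²)); cross terms ∫x·sin(jπx/a)·sin(lπx/a) dx = 0 for j + l even and −4jla²/(π²(j² − l²)²) for j + l odd, ∫x²·sin(jπx/a)·sin(lπx/a) dx = (−1)^(j+l)·4jla³/(π²(j² − l²)²); higher powers the same way via product-to-sum and parts.
Normalization: ∫|φ|² dx = 18.389.
⟨x⟩ = 3.4500 and ⟨x²⟩ = 17.853.
(Δx)² = 17.853 − (3.4500)² = 5.9507.

5.95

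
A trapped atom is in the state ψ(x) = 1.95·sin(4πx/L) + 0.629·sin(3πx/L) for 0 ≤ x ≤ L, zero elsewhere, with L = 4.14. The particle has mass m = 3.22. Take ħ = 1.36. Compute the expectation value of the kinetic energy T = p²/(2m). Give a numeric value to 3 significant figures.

2.54

T = −(ħ²/2m) d²/dx², so ⟨T⟩ = −(ħ²/2m) ∫ ψ*·ψ'' dx / ∫|ψ|² dx; with m = 3.22.
d²/dx² sin(jπx/L) = −(jπ/L)²·sin(jπx/L); on 0 ≤ x ≤ L, ∫sin²(jπx/L) dx = L/2 and ∫sin(jπx/L)·sin(lπx/L) dx = 0 for j ≠ l, so only diagonal terms survive in ∫|ψ|² and ∫ψ·ψ″; ∫ψ·ψ′ dx = [ψ²/2] between the walls = 0.
State is unnormalized: ∫|ψ|² dx = 8.6902, and ∫ψ*·(−ħ²/2m · ψ'') dx = 22.047, so ⟨T⟩ = 22.047 / 8.6902.
⟨T⟩ = 2.5370.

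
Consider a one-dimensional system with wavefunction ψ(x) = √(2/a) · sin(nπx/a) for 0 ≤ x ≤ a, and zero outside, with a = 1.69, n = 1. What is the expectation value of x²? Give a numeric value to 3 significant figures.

⟨x²⟩ = ∫ x²·|ψ|² dx (integrals over the domain).
With sin²θ = (1 − cos2θ)/2 on 0 ≤ x ≤ a: ∫sin²(nπx/a) dx = a/2, ∫x·sin²(nπx/a) dx = a²/4, ∫x²·sin²(nπx/a) dx = a³·(1/6 − 1/(4n²π²)); higher powers xᵏ the same way, integrating xᵏ·cos(2nπx/a) by parts.
⟨x²⟩ = 0.80734.

0.807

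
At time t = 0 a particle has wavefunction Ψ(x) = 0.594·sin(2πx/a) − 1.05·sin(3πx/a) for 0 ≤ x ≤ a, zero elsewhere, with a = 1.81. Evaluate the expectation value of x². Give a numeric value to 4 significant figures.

⟨x²⟩ = ∫ x²·|Ψ|² dx / ∫|Ψ|² dx (integrals over the domain).
On 0 ≤ x ≤ a (j ≠ l): ∫sin²(jπx/a) dx = a/2, ∫sin(jπx/a)·sin(lπx/a) dx = 0; diagonal moments ∫x·sin²(jπx/a) dx = a²/4, ∫x²·sin²(jπx/a) dx = a³·(1/6 − 1/(4j²π²)); cross terms ∫x·sin(jπx/a)·sin(lπx/a) dx = 0 for j + l even and −4jla²/(π²(j² − l²)²) for j + l odd, ∫x²·sin(jπx/a)·sin(lπx/a) dx = (−1)^(j+l)·4jla³/(π²(j² − l²)²); higher powers the same way via product-to-sum and parts.
State is unnormalized: ∫|Ψ|² dx = 1.3171, and ∫Ψ*·x²·Ψ dx = 2.1261, so ⟨x²⟩ = 2.1261 / 1.3171.
⟨x²⟩ = 1.6143.

1.614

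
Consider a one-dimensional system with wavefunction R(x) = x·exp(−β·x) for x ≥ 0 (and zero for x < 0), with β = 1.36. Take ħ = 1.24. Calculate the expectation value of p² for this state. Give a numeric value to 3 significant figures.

2.84

p² R = −ħ² d²R/dx²; ⟨p²⟩ = −ħ² ∫ R*·R'' dx / ∫|R|² dx.
Differentiate x·exp(−β·x) with the product rule; every integrand then reduces to terms xʲ·e^(−2βx) on [0, ∞), with ∫₀^∞ xʲ·e^(−2βx) dx = j!/(2β)^(j+1).
State is unnormalized: ∫|R|² dx = 0.099386, and ∫R*·(−ħ² R'') dx = 0.28265, so ⟨p²⟩ = 0.28265 / 0.099386.
⟨p²⟩ = 2.8439.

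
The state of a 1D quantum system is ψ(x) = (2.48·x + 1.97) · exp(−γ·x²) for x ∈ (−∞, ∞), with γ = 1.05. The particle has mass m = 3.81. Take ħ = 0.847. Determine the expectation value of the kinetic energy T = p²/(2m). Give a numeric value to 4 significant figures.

T = −(ħ²/2m) d²/dx², so ⟨T⟩ = −(ħ²/2m) ∫ ψ*·ψ'' dx / ∫|ψ|² dx; with m = 3.81.
Expand each integrand as polynomial × e^(−2γx²) and use ∫x^(2j)·e^(−2γx²) dx = (2j−1)!!/(4γ)^j · √(π/(2γ)), odd powers → 0; here √(π/(2γ)) = 1.2231. Differentiate with the product rule, d/dx e^(−γx²) = −2γx·e^(−γx²).
State is unnormalized: ∫|ψ|² dx = 6.5379, and ∫ψ*·(−ħ²/2m · ψ'') dx = 1.0004, so ⟨T⟩ = 1.0004 / 6.5379.
⟨T⟩ = 0.15302.

0.1530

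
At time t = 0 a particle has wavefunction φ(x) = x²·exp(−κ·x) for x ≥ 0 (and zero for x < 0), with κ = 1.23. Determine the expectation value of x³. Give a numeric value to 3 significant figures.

14.1

⟨x³⟩ = ∫ x³·|φ|² dx / ∫|φ|² dx (integrals over the domain).
Every integrand reduces to terms xʲ·e^(−2κx) on [0, ∞); use ∫₀^∞ xʲ·e^(−2κx) dx = j!/(2κ)^(j+1).
State is unnormalized: ∫|φ|² dx = 0.26640, and ∫φ*·x³·φ dx = 3.7579, so ⟨x³⟩ = 3.7579 / 0.26640.
⟨x³⟩ = 14.106.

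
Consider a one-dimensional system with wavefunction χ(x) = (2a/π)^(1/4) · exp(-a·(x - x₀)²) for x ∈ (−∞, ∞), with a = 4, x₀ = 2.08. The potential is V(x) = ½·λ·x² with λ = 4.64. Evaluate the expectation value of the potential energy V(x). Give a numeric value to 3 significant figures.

10.2

⟨V⟩ = ∫ V(x)·|χ|² dx.
Gaussian moments (u = x − x₀): ∫u^(2j)·e^(−2au²) du = (2j−1)!!/(4a)^j · √(π/(2a)), odd powers integrate to 0; here √(π/(2a)) = 0.62666.
⟨V⟩ = 10.182.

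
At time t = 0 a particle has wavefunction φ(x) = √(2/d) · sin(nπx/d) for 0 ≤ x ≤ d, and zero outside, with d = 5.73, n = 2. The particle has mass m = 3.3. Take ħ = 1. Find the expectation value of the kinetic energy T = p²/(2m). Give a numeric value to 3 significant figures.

T = −(ħ²/2m) d²/dx², so ⟨T⟩ = −(ħ²/2m) ∫ φ*·φ'' dx; with m = 3.3.
d/dx sin(nπx/d) = (nπ/d)·cos(nπx/d) and d²/dx² sin(nπx/d) = −(nπ/d)²·sin(nπx/d); on 0 ≤ x ≤ d, ∫sin²(nπx/d) dx = d/2 and ∫sin(nπx/d)·cos(nπx/d) dx = 0.
⟨T⟩ = 0.18218.

0.182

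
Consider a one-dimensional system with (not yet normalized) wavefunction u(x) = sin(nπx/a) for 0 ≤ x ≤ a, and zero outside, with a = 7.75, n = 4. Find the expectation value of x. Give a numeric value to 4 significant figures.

⟨x⟩ = ∫ x·|u|² dx / ∫|u|² dx (integrals over the domain).
With sin²θ = (1 − cos2θ)/2 on 0 ≤ x ≤ a: ∫sin²(nπx/a) dx = a/2, ∫x·sin²(nπx/a) dx = a²/4, ∫x²·sin²(nπx/a) dx = a³·(1/6 − 1/(4n²π²)); higher powers xᵏ the same way, integrating xᵏ·cos(2nπx/a) by parts.
State is unnormalized: ∫|u|² dx = 3.8750, and ∫u*·x·u dx = 15.016, so ⟨x⟩ = 15.016 / 3.8750.
⟨x⟩ = 3.8750.

3.875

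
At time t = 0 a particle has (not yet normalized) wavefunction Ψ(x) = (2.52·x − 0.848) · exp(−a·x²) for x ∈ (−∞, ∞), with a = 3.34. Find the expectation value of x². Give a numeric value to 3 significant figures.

0.134

⟨x²⟩ = ∫ x²·|Ψ|² dx / ∫|Ψ|² dx (integrals over the domain).
Expand each integrand as polynomial × e^(−2ax²) and use ∫x^(2j)·e^(−2ax²) dx = (2j−1)!!/(4a)^j · √(π/(2a)), odd powers → 0; here √(π/(2a)) = 0.68578.
State is unnormalized: ∫|Ψ|² dx = 0.81912, and ∫Ψ*·x²·Ψ dx = 0.11011, so ⟨x²⟩ = 0.11011 / 0.81912.
⟨x²⟩ = 0.13442.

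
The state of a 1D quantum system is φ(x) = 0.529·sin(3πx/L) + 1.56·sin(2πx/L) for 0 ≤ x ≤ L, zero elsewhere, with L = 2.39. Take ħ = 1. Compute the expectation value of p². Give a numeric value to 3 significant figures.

p² φ = −ħ² d²φ/dx²; ⟨p²⟩ = −ħ² ∫ φ*·φ'' dx / ∫|φ|² dx.
d²/dx² sin(jπx/L) = −(jπ/L)²·sin(jπx/L); on 0 ≤ x ≤ L, ∫sin²(jπx/L) dx = L/2 and ∫sin(jπx/L)·sin(lπx/L) dx = 0 for j ≠ l, so only diagonal terms survive in ∫|φ|² and ∫φ·φ″; ∫φ·φ′ dx = [φ²/2] between the walls = 0.
State is unnormalized: ∫|φ|² dx = 3.2426, and ∫φ*·(−ħ² φ'') dx = 25.300, so ⟨p²⟩ = 25.300 / 3.2426.
⟨p²⟩ = 7.8023.

7.80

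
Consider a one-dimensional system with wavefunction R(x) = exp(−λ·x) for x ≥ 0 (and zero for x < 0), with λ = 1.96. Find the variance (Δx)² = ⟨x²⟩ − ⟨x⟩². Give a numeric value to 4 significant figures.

Compute ⟨x⟩ and ⟨x²⟩ separately, then (Δx)² = ⟨x²⟩ − ⟨x⟩².
Every integrand reduces to terms xʲ·e^(−2λx) on [0, ∞); use ∫₀^∞ xʲ·e^(−2λx) dx = j!/(2λ)^(j+1).
Normalization: ∫|R|² dx = 0.25510.
⟨x⟩ = 0.25510 and ⟨x²⟩ = 0.13015.
(Δx)² = 0.13015 − (0.25510)² = 0.065077.

0.06508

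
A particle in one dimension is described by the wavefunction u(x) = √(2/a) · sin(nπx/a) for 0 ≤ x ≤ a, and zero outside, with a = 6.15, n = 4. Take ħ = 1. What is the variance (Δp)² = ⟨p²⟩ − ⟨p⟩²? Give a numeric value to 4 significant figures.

4.175

Compute ⟨p⟩ and ⟨p²⟩ separately; (Δp)² = ⟨p²⟩ − ⟨p⟩².
d/dx sin(nπx/a) = (nπ/a)·cos(nπx/a) and d²/dx² sin(nπx/a) = −(nπ/a)²·sin(nπx/a); on 0 ≤ x ≤ a, ∫sin²(nπx/a) dx = a/2 and ∫sin(nπx/a)·cos(nπx/a) dx = 0.
⟨p⟩ = 0.0000 and ⟨p²⟩ = 4.1751.
(Δp)² = 4.1751 − (0.0000)² = 4.1751.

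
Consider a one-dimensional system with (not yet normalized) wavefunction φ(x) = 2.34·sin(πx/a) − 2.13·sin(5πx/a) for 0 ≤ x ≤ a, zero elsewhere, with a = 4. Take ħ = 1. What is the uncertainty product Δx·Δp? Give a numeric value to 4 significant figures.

Δx = √(⟨x²⟩−⟨x⟩²), Δp = √(⟨p²⟩−⟨p⟩²).
On 0 ≤ x ≤ a (j ≠ l): ∫sin²(jπx/a) dx = a/2, ∫sin(jπx/a)·sin(lπx/a) dx = 0; diagonal moments ∫x·sin²(jπx/a) dx = a²/4, ∫x²·sin²(jπx/a) dx = a³·(1/6 − 1/(4j²π²)); cross terms ∫x·sin(jπx/a)·sin(lπx/a) dx = 0 for j + l even and −4jla²/(π²(j² − l²)²) for j + l odd, ∫x²·sin(jπx/a)·sin(lπx/a) dx = (−1)^(j+l)·4jla³/(π²(j² − l²)²); higher powers the same way via product-to-sum and parts. d²/dx² sin(jπx/a) = −(jπ/a)²·sin(jπx/a); on 0 ≤ x ≤ a, ∫sin²(jπx/a) dx = a/2 and ∫sin(jπx/a)·sin(lπx/a) dx = 0 for j ≠ l, so only diagonal terms survive in ∫|φ|² and ∫φ·φ″; ∫φ·φ′ dx = [φ²/2] between the walls = 0.
Normalization: ∫|φ|² dx = 20.025.
⟨x⟩ = 2.0000, ⟨x²⟩ = 4.7633 ⇒ Δx = 0.87366.
⟨p⟩ = 0.0000, ⟨p²⟩ = 7.3251 ⇒ Δp = 2.7065.
Δx·Δp = 2.3645.

2.365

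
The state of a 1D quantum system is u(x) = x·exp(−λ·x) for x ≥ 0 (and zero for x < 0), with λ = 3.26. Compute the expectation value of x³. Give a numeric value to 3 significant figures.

0.216

⟨x³⟩ = ∫ x³·|u|² dx / ∫|u|² dx (integrals over the domain).
Every integrand reduces to terms xʲ·e^(−2λx) on [0, ∞); use ∫₀^∞ xʲ·e^(−2λx) dx = j!/(2λ)^(j+1).
State is unnormalized: ∫|u|² dx = 0.0072158, and ∫u*·x³·u dx = 0.0015621, so ⟨x³⟩ = 0.0015621 / 0.0072158.
⟨x³⟩ = 0.21648.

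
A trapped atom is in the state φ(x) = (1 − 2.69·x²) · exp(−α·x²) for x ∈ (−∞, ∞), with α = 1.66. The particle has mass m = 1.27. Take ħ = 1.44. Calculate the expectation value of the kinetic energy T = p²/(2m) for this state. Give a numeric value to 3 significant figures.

5.88

T = −(ħ²/2m) d²/dx², so ⟨T⟩ = −(ħ²/2m) ∫ φ*·φ'' dx / ∫|φ|² dx; with m = 1.27.
Expand each integrand as polynomial × e^(−2αx²) and use ∫x^(2j)·e^(−2αx²) dx = (2j−1)!!/(4α)^j · √(π/(2α)), odd powers → 0; here √(π/(2α)) = 0.97276. Differentiate with the product rule, d/dx e^(−αx²) = −2αx·e^(−αx²).
State is unnormalized: ∫|φ|² dx = 0.66355, and ∫φ*·(−ħ²/2m · φ'') dx = 3.9009, so ⟨T⟩ = 3.9009 / 0.66355.
⟨T⟩ = 5.8789.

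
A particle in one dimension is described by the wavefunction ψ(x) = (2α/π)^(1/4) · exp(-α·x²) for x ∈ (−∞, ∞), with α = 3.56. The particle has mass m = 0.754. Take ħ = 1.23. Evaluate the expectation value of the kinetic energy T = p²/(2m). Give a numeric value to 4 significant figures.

T = −(ħ²/2m) d²/dx², so ⟨T⟩ = −(ħ²/2m) ∫ ψ*·ψ'' dx; with m = 0.754.
Gaussian moments: ∫x^(2j)·e^(−2αx²) dx = (2j−1)!!/(4α)^j · √(π/(2α)), odd powers integrate to 0; here √(π/(2α)) = 0.66426. Derivatives: d/dx e^(−αx²) = −2αx·e^(−αx²), d²/dx² e^(−αx²) = (4α²x² − 2α)·e^(−αx²).
⟨T⟩ = 3.5716.

3.572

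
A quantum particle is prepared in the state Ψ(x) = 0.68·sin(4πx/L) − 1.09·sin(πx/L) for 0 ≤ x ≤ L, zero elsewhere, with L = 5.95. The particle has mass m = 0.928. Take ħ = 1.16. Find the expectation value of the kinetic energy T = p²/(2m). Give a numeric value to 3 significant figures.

T = −(ħ²/2m) d²/dx², so ⟨T⟩ = −(ħ²/2m) ∫ Ψ*·Ψ'' dx / ∫|Ψ|² dx; with m = 0.928.
d²/dx² sin(jπx/L) = −(jπ/L)²·sin(jπx/L); on 0 ≤ x ≤ L, ∫sin²(jπx/L) dx = L/2 and ∫sin(jπx/L)·sin(lπx/L) dx = 0 for j ≠ l, so only diagonal terms survive in ∫|Ψ|² and ∫Ψ·Ψ″; ∫Ψ·Ψ′ dx = [Ψ²/2] between the walls = 0.
State is unnormalized: ∫|Ψ|² dx = 4.9102, and ∫Ψ*·(−ħ²/2m · Ψ'') dx = 5.1631, so ⟨T⟩ = 5.1631 / 4.9102.
⟨T⟩ = 1.0515.

1.05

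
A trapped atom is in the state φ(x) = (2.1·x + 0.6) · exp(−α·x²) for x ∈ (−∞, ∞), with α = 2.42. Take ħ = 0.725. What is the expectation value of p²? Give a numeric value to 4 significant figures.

2.693

p² φ = −ħ² d²φ/dx²; ⟨p²⟩ = −ħ² ∫ φ*·φ'' dx / ∫|φ|² dx.
Expand each integrand as polynomial × e^(−2αx²) and use ∫x^(2j)·e^(−2αx²) dx = (2j−1)!!/(4α)^j · √(π/(2α)), odd powers → 0; here √(π/(2α)) = 0.80566. Differentiate with the product rule, d/dx e^(−αx²) = −2αx·e^(−αx²).
State is unnormalized: ∫|φ|² dx = 0.65708, and ∫φ*·(−ħ² φ'') dx = 1.7696, so ⟨p²⟩ = 1.7696 / 0.65708.
⟨p²⟩ = 2.6931.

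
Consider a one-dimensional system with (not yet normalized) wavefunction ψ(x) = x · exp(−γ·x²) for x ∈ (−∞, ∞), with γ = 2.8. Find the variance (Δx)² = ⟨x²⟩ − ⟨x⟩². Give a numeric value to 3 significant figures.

Compute ⟨x⟩ and ⟨x²⟩ separately, then (Δx)² = ⟨x²⟩ − ⟨x⟩².
Expand each integrand as polynomial × e^(−2γx²) and use ∫x^(2j)·e^(−2γx²) dx = (2j−1)!!/(4γ)^j · √(π/(2γ)), odd powers → 0; here √(π/(2γ)) = 0.74900.
Normalization: ∫|ψ|² dx = 0.066875.
⟨x⟩ = 0.0000 and ⟨x²⟩ = 0.26786.
(Δx)² = 0.26786 − (0.0000)² = 0.26786.

0.268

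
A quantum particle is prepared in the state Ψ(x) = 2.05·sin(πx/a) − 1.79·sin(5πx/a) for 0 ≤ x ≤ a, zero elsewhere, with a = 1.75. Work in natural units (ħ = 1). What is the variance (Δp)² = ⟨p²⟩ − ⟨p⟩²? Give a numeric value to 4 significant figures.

36.68

Compute ⟨p⟩ and ⟨p²⟩ separately; (Δp)² = ⟨p²⟩ − ⟨p⟩².
d²/dx² sin(jπx/a) = −(jπ/a)²·sin(jπx/a); on 0 ≤ x ≤ a, ∫sin²(jπx/a) dx = a/2 and ∫sin(jπx/a)·sin(lπx/a) dx = 0 for j ≠ l, so only diagonal terms survive in ∫|Ψ|² and ∫Ψ·Ψ″; ∫Ψ·Ψ′ dx = [Ψ²/2] between the walls = 0.
Normalization: ∫|Ψ|² dx = 6.4808.
⟨p⟩ = 0.0000 and ⟨p²⟩ = 36.682.
(Δp)² = 36.682 − (0.0000)² = 36.682.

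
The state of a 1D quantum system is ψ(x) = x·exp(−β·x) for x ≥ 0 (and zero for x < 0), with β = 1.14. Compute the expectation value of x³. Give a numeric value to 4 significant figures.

5.062

⟨x³⟩ = ∫ x³·|ψ|² dx / ∫|ψ|² dx (integrals over the domain).
Every integrand reduces to terms xʲ·e^(−2βx) on [0, ∞); use ∫₀^∞ xʲ·e^(−2βx) dx = j!/(2β)^(j+1).
State is unnormalized: ∫|ψ|² dx = 0.16874, and ∫ψ*·x³·ψ dx = 0.85422, so ⟨x³⟩ = 0.85422 / 0.16874.
⟨x³⟩ = 5.0623.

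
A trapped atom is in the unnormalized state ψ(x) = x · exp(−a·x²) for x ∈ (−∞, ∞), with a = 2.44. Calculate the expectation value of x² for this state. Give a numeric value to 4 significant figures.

⟨x²⟩ = ∫ x²·|ψ|² dx / ∫|ψ|² dx (integrals over the domain).
Expand each integrand as polynomial × e^(−2ax²) and use ∫x^(2j)·e^(−2ax²) dx = (2j−1)!!/(4a)^j · √(π/(2a)), odd powers → 0; here √(π/(2a)) = 0.80235.
State is unnormalized: ∫|ψ|² dx = 0.082208, and ∫ψ*·x²·ψ dx = 0.025269, so ⟨x²⟩ = 0.025269 / 0.082208.
⟨x²⟩ = 0.30738.

0.3074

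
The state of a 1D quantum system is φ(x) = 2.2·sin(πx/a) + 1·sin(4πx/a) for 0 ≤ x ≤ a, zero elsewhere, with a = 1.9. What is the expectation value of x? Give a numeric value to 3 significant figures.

0.929

⟨x⟩ = ∫ x·|φ|² dx / ∫|φ|² dx (integrals over the domain).
On 0 ≤ x ≤ a (j ≠ l): ∫sin²(jπx/a) dx = a/2, ∫sin(jπx/a)·sin(lπx/a) dx = 0; diagonal moments ∫x·sin²(jπx/a) dx = a²/4, ∫x²·sin²(jπx/a) dx = a³·(1/6 − 1/(4j²π²)); cross terms ∫x·sin(jπx/a)·sin(lπx/a) dx = 0 for j + l even and −4jla²/(π²(j² − l²)²) for j + l odd, ∫x²·sin(jπx/a)·sin(lπx/a) dx = (−1)^(j+l)·4jla³/(π²(j² − l²)²); higher powers the same way via product-to-sum and parts.
State is unnormalized: ∫|φ|² dx = 5.5480, and ∫φ*·x·φ dx = 5.1562, so ⟨x⟩ = 5.1562 / 5.5480.
⟨x⟩ = 0.92937.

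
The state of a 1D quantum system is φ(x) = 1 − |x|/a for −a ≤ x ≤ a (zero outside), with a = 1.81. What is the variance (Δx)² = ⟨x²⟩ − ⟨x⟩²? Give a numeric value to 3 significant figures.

0.328

Compute ⟨x⟩ and ⟨x²⟩ separately, then (Δx)² = ⟨x²⟩ − ⟨x⟩².
φ is even, so ∫ over [−a, a] = 2∫₀ᵃ with φ = 1 − x/a there: ∫₀ᵃ (1 − x/a)² dx = a/3, ∫₀ᵃ x²(1 − x/a)² dx = a³/30, ∫₀ᵃ x⁴(1 − x/a)² dx = a⁵/105.
Normalization: ∫|φ|² dx = 1.2067.
⟨x⟩ = 0.0000 and ⟨x²⟩ = 0.32761.
(Δx)² = 0.32761 − (0.0000)² = 0.32761.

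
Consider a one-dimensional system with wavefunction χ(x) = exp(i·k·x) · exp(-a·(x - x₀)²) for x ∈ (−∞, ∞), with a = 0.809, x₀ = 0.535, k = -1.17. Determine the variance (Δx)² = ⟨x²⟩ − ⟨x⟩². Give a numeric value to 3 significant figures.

Compute ⟨x⟩ and ⟨x²⟩ separately, then (Δx)² = ⟨x²⟩ − ⟨x⟩².
Gaussian moments (u = x − x₀): ∫u^(2j)·e^(−2au²) du = (2j−1)!!/(4a)^j · √(π/(2a)), odd powers integrate to 0; here √(π/(2a)) = 1.3934.
Normalization: ∫|χ|² dx = 1.3934.
⟨x⟩ = 0.53500 and ⟨x²⟩ = 0.59525.
(Δx)² = 0.59525 − (0.53500)² = 0.30902.

0.309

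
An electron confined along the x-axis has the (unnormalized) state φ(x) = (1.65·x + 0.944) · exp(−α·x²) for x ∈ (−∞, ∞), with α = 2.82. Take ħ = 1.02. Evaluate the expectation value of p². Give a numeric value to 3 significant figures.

4.18

p² φ = −ħ² d²φ/dx²; ⟨p²⟩ = −ħ² ∫ φ*·φ'' dx / ∫|φ|² dx.
Expand each integrand as polynomial × e^(−2αx²) and use ∫x^(2j)·e^(−2αx²) dx = (2j−1)!!/(4α)^j · √(π/(2α)), odd powers → 0; here √(π/(2α)) = 0.74634. Differentiate with the product rule, d/dx e^(−αx²) = −2αx·e^(−αx²).
State is unnormalized: ∫|φ|² dx = 0.84522, and ∫φ*·(−ħ² φ'') dx = 3.5368, so ⟨p²⟩ = 3.5368 / 0.84522.
⟨p²⟩ = 4.1845.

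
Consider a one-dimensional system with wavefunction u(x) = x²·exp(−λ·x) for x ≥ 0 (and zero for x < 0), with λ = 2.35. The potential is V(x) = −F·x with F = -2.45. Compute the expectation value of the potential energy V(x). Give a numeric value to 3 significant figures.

2.61

⟨V⟩ = ∫ V(x)·|u|² dx / ∫|u|² dx.
Every integrand reduces to terms xʲ·e^(−2λx) on [0, ∞); use ∫₀^∞ xʲ·e^(−2λx) dx = j!/(2λ)^(j+1).
State is unnormalized: ∫|u|² dx = 0.010465, and ∫u*·V(x)·u dx = 0.027275, so ⟨V⟩ = 0.027275 / 0.010465.
⟨V⟩ = 2.6064.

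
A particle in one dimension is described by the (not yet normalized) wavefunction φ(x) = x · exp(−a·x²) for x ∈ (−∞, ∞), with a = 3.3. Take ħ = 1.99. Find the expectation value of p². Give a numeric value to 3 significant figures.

39.2

p² φ = −ħ² d²φ/dx²; ⟨p²⟩ = −ħ² ∫ φ*·φ'' dx / ∫|φ|² dx.
Expand each integrand as polynomial × e^(−2ax²) and use ∫x^(2j)·e^(−2ax²) dx = (2j−1)!!/(4a)^j · √(π/(2a)), odd powers → 0; here √(π/(2a)) = 0.68993. Differentiate with the product rule, d/dx e^(−ax²) = −2ax·e^(−ax²).
State is unnormalized: ∫|φ|² dx = 0.052267, and ∫φ*·(−ħ² φ'') dx = 2.0491, so ⟨p²⟩ = 2.0491 / 0.052267.
⟨p²⟩ = 39.205.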